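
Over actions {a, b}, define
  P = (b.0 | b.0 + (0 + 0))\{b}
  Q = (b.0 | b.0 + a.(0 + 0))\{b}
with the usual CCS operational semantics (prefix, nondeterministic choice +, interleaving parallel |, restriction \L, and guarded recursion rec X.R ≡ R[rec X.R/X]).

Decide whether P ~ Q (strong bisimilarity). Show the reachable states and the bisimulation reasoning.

Reachable graph of P (1 states):
  m0 = (b.0 | b.0 + (0 + 0))\{b} has moves stopped
Reachable graph of Q (2 states):
  n0 = (b.0 | b.0 + a.(0 + 0))\{b} has moves -a-> n1
  n1 = (0 + 0)\{b} has moves stopped
Bisimilarity quotient blocks:
  B0 = {m0, n1}
  B1 = {n0}
m0 ∈ B0, n0 ∈ B1 → different blocks

not bisimilar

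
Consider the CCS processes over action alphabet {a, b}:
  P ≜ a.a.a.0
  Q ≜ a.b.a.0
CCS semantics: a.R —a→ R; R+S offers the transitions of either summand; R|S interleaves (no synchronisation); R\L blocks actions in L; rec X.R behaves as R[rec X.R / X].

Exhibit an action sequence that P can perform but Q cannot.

LTS(P): 4 reachable states
  s0 = a.a.a.0 ⊢ =a=> s1
  s1 = a.a.0 ⊢ =a=> s2
  s2 = a.0 ⊢ =a=> s3
  s3 = 0 ⊢ ·
LTS(Q): 4 reachable states
  t0 = a.b.a.0 ⊢ =a=> t1
  t1 = b.a.0 ⊢ =b=> t2
  t2 = a.0 ⊢ =a=> t3
  t3 = 0 ⊢ ·
Run σ = ⟨aa⟩ on P: start {s0}
  [1] a ⇒ {s1}
  [2] a ⇒ {s2}
  P completes σ.
Run σ = ⟨aa⟩ on Q: start {t0}
  [1] a ⇒ {t1}
  [2] a ⇒ ∅  — Q cannot continue

aa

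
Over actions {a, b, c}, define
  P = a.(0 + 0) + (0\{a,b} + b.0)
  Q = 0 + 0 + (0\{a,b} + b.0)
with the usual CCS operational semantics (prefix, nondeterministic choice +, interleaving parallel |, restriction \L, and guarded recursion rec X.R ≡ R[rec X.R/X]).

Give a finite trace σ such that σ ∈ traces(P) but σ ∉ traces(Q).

Reachable graph of P (3 states):
  s0 = a.(0 + 0) + (0\{a,b} + b.0) ⊢ -a-> s1, -b-> s2
  s1 = 0 + 0 ⊢ deadlocked
  s2 = 0 ⊢ deadlocked
Reachable graph of Q (2 states):
  t0 = 0 + 0 + (0\{a,b} + b.0) ⊢ -b-> t1
  t1 = 0 ⊢ deadlocked
Executing a from P (initial set {s0}):
  [1] a ⇒ {s1}
  P completes σ.
Executing a from Q (initial set {t0}):
  [1] a ⇒ ∅  — Q cannot continue

a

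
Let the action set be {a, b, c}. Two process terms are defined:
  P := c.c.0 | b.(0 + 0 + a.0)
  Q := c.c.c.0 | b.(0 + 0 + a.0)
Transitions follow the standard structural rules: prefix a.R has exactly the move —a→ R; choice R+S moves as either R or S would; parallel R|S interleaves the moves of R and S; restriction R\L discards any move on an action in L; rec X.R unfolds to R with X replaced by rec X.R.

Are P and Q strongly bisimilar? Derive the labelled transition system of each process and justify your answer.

P's transition system — 9 states:
  p0 = c.c.0 | b.(0 + 0 + a.0) :: --b--▸ p1, --c--▸ p2
  p1 = c.c.0 | (0 + 0 + a.0) :: --a--▸ p3, --c--▸ p4
  p2 = c.0 | b.(0 + 0 + a.0) :: --b--▸ p4, --c--▸ p5
  p3 = c.c.0 | 0 :: --c--▸ p6
  p4 = c.0 | (0 + 0 + a.0) :: --a--▸ p6, --c--▸ p7
  p5 = 0 | b.(0 + 0 + a.0) :: --b--▸ p7
  p6 = c.0 | 0 :: --c--▸ p8
  p7 = 0 | (0 + 0 + a.0) :: --a--▸ p8
  p8 = 0 | 0 :: (no moves)
Q's transition system — 12 states:
  q0 = c.c.c.0 | b.(0 + 0 + a.0) :: --b--▸ q1, --c--▸ q2
  q1 = c.c.c.0 | (0 + 0 + a.0) :: --a--▸ q3, --c--▸ q4
  q2 = c.c.0 | b.(0 + 0 + a.0) :: --b--▸ q4, --c--▸ q5
  q3 = c.c.c.0 | 0 :: --c--▸ q6
  q4 = c.c.0 | (0 + 0 + a.0) :: --a--▸ q6, --c--▸ q7
  q5 = c.0 | b.(0 + 0 + a.0) :: --b--▸ q7, --c--▸ q8
  q6 = c.c.0 | 0 :: --c--▸ q9
  q7 = c.0 | (0 + 0 + a.0) :: --a--▸ q9, --c--▸ q10
  q8 = 0 | b.(0 + 0 + a.0) :: --b--▸ q10
  q9 = c.0 | 0 :: --c--▸ q11
  q10 = 0 | (0 + 0 + a.0) :: --a--▸ q11
  q11 = 0 | 0 :: (no moves)
Bisimilarity quotient blocks:
  B0 = {p0, q2}
  B1 = {p1, q4}
  B2 = {p3, q6}
  B3 = {p6, q9}
  B4 = {p8, q11}
  B5 = {p4, q7}
  B6 = {p7, q10}
  B7 = {p2, q5}
  B8 = {p5, q8}
  B9 = {q0}
  B10 = {q1}
  B11 = {q3}
p0 ∈ B0, q0 ∈ B9 → different blocks

NO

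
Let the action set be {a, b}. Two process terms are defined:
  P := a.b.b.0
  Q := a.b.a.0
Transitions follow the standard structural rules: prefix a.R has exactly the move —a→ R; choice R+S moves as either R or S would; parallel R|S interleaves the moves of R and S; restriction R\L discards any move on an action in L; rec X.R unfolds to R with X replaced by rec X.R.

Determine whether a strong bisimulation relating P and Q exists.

not bisimilar

LTS(P): 4 reachable states
  m0 = a.b.b.0 | ··a··> m1
  m1 = b.b.0 | ··b··> m2
  m2 = b.0 | ··b··> m3
  m3 = 0 | ∅
LTS(Q): 4 reachable states
  n0 = a.b.a.0 | ··a··> n1
  n1 = b.a.0 | ··b··> n2
  n2 = a.0 | ··a··> n3
  n3 = 0 | ∅
Bisimilarity quotient blocks:
  B0 = {m0}
  B1 = {m1}
  B2 = {m2}
  B3 = {m3, n3}
  B4 = {n0}
  B5 = {n1}
  B6 = {n2}
m0 ∈ B0, n0 ∈ B4 → different blocks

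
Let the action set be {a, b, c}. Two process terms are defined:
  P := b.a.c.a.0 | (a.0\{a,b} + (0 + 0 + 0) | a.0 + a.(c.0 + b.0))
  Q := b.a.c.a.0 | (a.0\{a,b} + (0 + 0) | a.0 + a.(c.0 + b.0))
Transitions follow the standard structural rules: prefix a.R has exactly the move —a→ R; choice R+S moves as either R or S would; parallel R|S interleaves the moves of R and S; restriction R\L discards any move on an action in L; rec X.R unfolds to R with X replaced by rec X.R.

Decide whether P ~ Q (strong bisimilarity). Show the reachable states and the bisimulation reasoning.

YES

Reachable graph of P (25 states):
  p0 = b.a.c.a.0 | (a.0\{a,b} + (0 + 0 + 0) | a.0 + a.(c.0 + b.0)) has moves ··a··> p1, ··a··> p2, ··a··> p3, ··b··> p4
  p1 = b.a.c.a.0 | ((0 + 0 + 0) | 0) has moves ··b··> p5
  p2 = b.a.c.a.0 | (c.0 + b.0) has moves ··b··> p6, ··b··> p7, ··c··> p7
  p3 = b.a.c.a.0 | 0\{a,b} has moves ··b··> p8
  p4 = a.c.a.0 | (a.0\{a,b} + (0 + 0 + 0) | a.0 + a.(c.0 + b.0)) has moves ··a··> p5, ··a··> p6, ··a··> p8, ··a··> p9
  p5 = a.c.a.0 | ((0 + 0 + 0) | 0) has moves ··a··> p10
  p6 = a.c.a.0 | (c.0 + b.0) has moves ··a··> p11, ··b··> p12, ··c··> p12
  p7 = b.a.c.a.0 | 0 has moves ··b··> p12
  p8 = a.c.a.0 | 0\{a,b} has moves ··a··> p13
  p9 = c.a.0 | (a.0\{a,b} + (0 + 0 + 0) | a.0 + a.(c.0 + b.0)) has moves ··a··> p10, ··a··> p11, ··a··> p13, ··c··> p14
  p10 = c.a.0 | ((0 + 0 + 0) | 0) has moves ··c··> p15
  p11 = c.a.0 | (c.0 + b.0) has moves ··b··> p16, ··c··> p16, ··c··> p17
  p12 = a.c.a.0 | 0 has moves ··a··> p16
  p13 = c.a.0 | 0\{a,b} has moves ··c··> p18
  p14 = a.0 | (a.0\{a,b} + (0 + 0 + 0) | a.0 + a.(c.0 + b.0)) has moves ··a··> p15, ··a··> p17, ··a··> p18, ··a··> p19
  p15 = a.0 | ((0 + 0 + 0) | 0) has moves ··a··> p20
  p16 = c.a.0 | 0 has moves ··c··> p21
  p17 = a.0 | (c.0 + b.0) has moves ··a··> p22, ··b··> p21, ··c··> p21
  p18 = a.0 | 0\{a,b} has moves ··a··> p23
  p19 = 0 | (a.0\{a,b} + (0 + 0 + 0) | a.0 + a.(c.0 + b.0)) has moves ··a··> p20, ··a··> p22, ··a··> p23
  p20 = 0 | ((0 + 0 + 0) | 0) has moves deadlocked
  p21 = a.0 | 0 has moves ··a··> p24
  p22 = 0 | (c.0 + b.0) has moves ··b··> p24, ··c··> p24
  p23 = 0 | 0\{a,b} has moves deadlocked
  p24 = 0 | 0 has moves deadlocked
Reachable graph of Q (25 states):
  q0 = b.a.c.a.0 | (a.0\{a,b} + (0 + 0) | a.0 + a.(c.0 + b.0)) has moves ··a··> q1, ··a··> q2, ··a··> q3, ··b··> q4
  q1 = b.a.c.a.0 | ((0 + 0) | 0) has moves ··b··> q5
  q2 = b.a.c.a.0 | (c.0 + b.0) has moves ··b··> q6, ··b··> q7, ··c··> q7
  q3 = b.a.c.a.0 | 0\{a,b} has moves ··b··> q8
  q4 = a.c.a.0 | (a.0\{a,b} + (0 + 0) | a.0 + a.(c.0 + b.0)) has moves ··a··> q5, ··a··> q6, ··a··> q8, ··a··> q9
  q5 = a.c.a.0 | ((0 + 0) | 0) has moves ··a··> q10
  q6 = a.c.a.0 | (c.0 + b.0) has moves ··a··> q11, ··b··> q12, ··c··> q12
  q7 = b.a.c.a.0 | 0 has moves ··b··> q12
  q8 = a.c.a.0 | 0\{a,b} has moves ··a··> q13
  q9 = c.a.0 | (a.0\{a,b} + (0 + 0) | a.0 + a.(c.0 + b.0)) has moves ··a··> q10, ··a··> q11, ··a··> q13, ··c··> q14
  q10 = c.a.0 | ((0 + 0) | 0) has moves ··c··> q15
  q11 = c.a.0 | (c.0 + b.0) has moves ··b··> q16, ··c··> q16, ··c··> q17
  q12 = a.c.a.0 | 0 has moves ··a··> q16
  q13 = c.a.0 | 0\{a,b} has moves ··c··> q18
  q14 = a.0 | (a.0\{a,b} + (0 + 0) | a.0 + a.(c.0 + b.0)) has moves ··a··> q15, ··a··> q17, ··a··> q18, ··a··> q19
  q15 = a.0 | ((0 + 0) | 0) has moves ··a··> q20
  q16 = c.a.0 | 0 has moves ··c··> q21
  q17 = a.0 | (c.0 + b.0) has moves ··a··> q22, ··b··> q21, ··c··> q21
  q18 = a.0 | 0\{a,b} has moves ··a··> q23
  q19 = 0 | (a.0\{a,b} + (0 + 0) | a.0 + a.(c.0 + b.0)) has moves ··a··> q20, ··a··> q22, ··a··> q23
  q20 = 0 | ((0 + 0) | 0) has moves deadlocked
  q21 = a.0 | 0 has moves ··a··> q24
  q22 = 0 | (c.0 + b.0) has moves ··b··> q24, ··c··> q24
  q23 = 0 | 0\{a,b} has moves deadlocked
  q24 = 0 | 0 has moves deadlocked
Bisimilarity quotient blocks:
  B0 = {p0, q0}
  B1 = {p4, q4}
  B2 = {p6, q6}
  B3 = {p12, p5, p8, q12, q5, q8}
  B4 = {p10, p13, p16, q10, q13, q16}
  B5 = {p15, p18, p21, q15, q18, q21}
  B6 = {p20, p23, p24, q20, q23, q24}
  B7 = {p11, q11}
  B8 = {p17, q17}
  B9 = {p22, q22}
  B10 = {p9, q9}
  B11 = {p14, q14}
  B12 = {p19, q19}
  B13 = {p1, p3, p7, q1, q3, q7}
  B14 = {p2, q2}
p0 ∈ B0, q0 ∈ B0 → same block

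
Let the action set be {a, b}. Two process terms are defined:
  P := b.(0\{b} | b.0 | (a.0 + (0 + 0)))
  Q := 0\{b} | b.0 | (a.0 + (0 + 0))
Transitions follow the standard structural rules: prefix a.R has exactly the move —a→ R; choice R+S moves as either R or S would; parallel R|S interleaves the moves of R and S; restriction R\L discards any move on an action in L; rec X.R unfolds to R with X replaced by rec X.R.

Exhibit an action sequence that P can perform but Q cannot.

P's transition system — 5 states:
  s0 = b.(0\{b} | b.0 | (a.0 + (0 + 0))) | =b=> s1
  s1 = 0\{b} | b.0 | (a.0 + (0 + 0)) | =a=> s2, =b=> s3
  s2 = 0\{b} | b.0 | 0 | =b=> s4
  s3 = 0\{b} | 0 | (a.0 + (0 + 0)) | =a=> s4
  s4 = 0\{b} | 0 | 0 | ·
Q's transition system — 4 states:
  t0 = 0\{b} | b.0 | (a.0 + (0 + 0)) | =a=> t1, =b=> t2
  t1 = 0\{b} | b.0 | 0 | =b=> t3
  t2 = 0\{b} | 0 | (a.0 + (0 + 0)) | =a=> t3
  t3 = 0\{b} | 0 | 0 | ·
Run σ = ⟨bb⟩ on P: start {s0}
  [1] b ⇒ {s1}
  [2] b ⇒ {s3}
  P completes σ.
Run σ = ⟨bb⟩ on Q: start {t0}
  [1] b ⇒ {t2}
  [2] b ⇒ no successor for Q

bb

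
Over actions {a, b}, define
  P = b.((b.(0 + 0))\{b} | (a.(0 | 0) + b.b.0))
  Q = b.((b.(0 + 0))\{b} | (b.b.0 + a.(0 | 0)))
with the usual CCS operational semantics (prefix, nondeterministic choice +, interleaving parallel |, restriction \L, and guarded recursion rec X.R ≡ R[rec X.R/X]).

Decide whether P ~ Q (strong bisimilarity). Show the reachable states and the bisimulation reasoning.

P's transition system — 5 states:
  u0 = b.((b.(0 + 0))\{b} | (a.(0 | 0) + b.b.0)) ⊢ ··b··> u1
  u1 = (b.(0 + 0))\{b} | (a.(0 | 0) + b.b.0) ⊢ ··a··> u2, ··b··> u3
  u2 = (b.(0 + 0))\{b} | (0 | 0) ⊢ deadlocked
  u3 = (b.(0 + 0))\{b} | b.0 ⊢ ··b··> u4
  u4 = (b.(0 + 0))\{b} | 0 ⊢ deadlocked
Q's transition system — 5 states:
  v0 = b.((b.(0 + 0))\{b} | (b.b.0 + a.(0 | 0))) ⊢ ··b··> v1
  v1 = (b.(0 + 0))\{b} | (b.b.0 + a.(0 | 0)) ⊢ ··a··> v2, ··b··> v3
  v2 = (b.(0 + 0))\{b} | (0 | 0) ⊢ deadlocked
  v3 = (b.(0 + 0))\{b} | b.0 ⊢ ··b··> v4
  v4 = (b.(0 + 0))\{b} | 0 ⊢ deadlocked
Bisimilarity quotient blocks:
  B0 = {u0, v0}
  B1 = {u1, v1}
  B2 = {u2, u4, v2, v4}
  B3 = {u3, v3}
u0 ∈ B0, v0 ∈ B0 → same block

YES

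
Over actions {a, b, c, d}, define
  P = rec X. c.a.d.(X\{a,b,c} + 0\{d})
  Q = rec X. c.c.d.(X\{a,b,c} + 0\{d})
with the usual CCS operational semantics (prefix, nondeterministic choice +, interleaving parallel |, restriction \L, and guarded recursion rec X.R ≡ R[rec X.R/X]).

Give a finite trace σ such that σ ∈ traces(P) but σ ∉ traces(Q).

Reachable graph of P (4 states):
  s0 = rec X. c.a.d.(X\{a,b,c} + 0\{d}) has moves —c→ s1
  s1 = a.d.((rec X. c.a.d.(X\{a,b,c} + 0\{d}))\{a,b,c} + 0\{d}) has moves —a→ s2
  s2 = d.((rec X. c.a.d.(X\{a,b,c} + 0\{d}))\{a,b,c} + 0\{d}) has moves —d→ s3
  s3 = (rec X. c.a.d.(X\{a,b,c} + 0\{d}))\{a,b,c} + 0\{d} has moves ·
Reachable graph of Q (4 states):
  t0 = rec X. c.c.d.(X\{a,b,c} + 0\{d}) has moves —c→ t1
  t1 = c.d.((rec X. c.c.d.(X\{a,b,c} + 0\{d}))\{a,b,c} + 0\{d}) has moves —c→ t2
  t2 = d.((rec X. c.c.d.(X\{a,b,c} + 0\{d}))\{a,b,c} + 0\{d}) has moves —d→ t3
  t3 = (rec X. c.c.d.(X\{a,b,c} + 0\{d}))\{a,b,c} + 0\{d} has moves ·
Executing ca from P (initial set {s0}):
  step 1 (c): {s1}
  step 2 (a): {s2}
  P completes σ.
Executing ca from Q (initial set {t0}):
  step 1 (c): {t1}
  step 2 (a): ∅ (Q stuck)

ca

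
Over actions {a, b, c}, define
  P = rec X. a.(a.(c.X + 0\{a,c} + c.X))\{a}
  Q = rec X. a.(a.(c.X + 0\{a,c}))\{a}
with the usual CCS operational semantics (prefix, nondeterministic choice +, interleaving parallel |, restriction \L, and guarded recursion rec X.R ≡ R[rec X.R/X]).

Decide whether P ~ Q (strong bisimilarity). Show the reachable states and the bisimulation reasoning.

YES

Reachable graph of P (2 states):
  m0 = rec X. a.(a.(c.X + 0\{a,c} + c.X))\{a} ⊢ —a→ m1
  m1 = (a.(c.(rec X. a.(a.(c.X + 0\{a,c} + c.X))\{a}) + 0\{a,c} + c.(rec X. a.(a.(c.X + 0\{a,c} + c.X))\{a})))\{a} ⊢ (no moves)
Reachable graph of Q (2 states):
  n0 = rec X. a.(a.(c.X + 0\{a,c}))\{a} ⊢ —a→ n1
  n1 = (a.(c.(rec X. a.(a.(c.X + 0\{a,c}))\{a}) + 0\{a,c}))\{a} ⊢ (no moves)
Partition-refinement fixed point:
  B0 = {m0, n0}
  B1 = {m1, n1}
m0 ∈ B0, n0 ∈ B0 → same block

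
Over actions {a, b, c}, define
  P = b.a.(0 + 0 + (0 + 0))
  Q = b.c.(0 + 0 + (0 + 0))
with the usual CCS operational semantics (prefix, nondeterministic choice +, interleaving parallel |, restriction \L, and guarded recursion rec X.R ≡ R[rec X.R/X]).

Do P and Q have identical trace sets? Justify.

NO — witness ⟨ba⟩

P's transition system — 3 states:
  m0 = b.a.(0 + 0 + (0 + 0)) → =b=> m1
  m1 = a.(0 + 0 + (0 + 0)) → =a=> m2
  m2 = 0 + 0 + (0 + 0) → (no moves)
Q's transition system — 3 states:
  n0 = b.c.(0 + 0 + (0 + 0)) → =b=> n1
  n1 = c.(0 + 0 + (0 + 0)) → =c=> n2
  n2 = 0 + 0 + (0 + 0) → (no moves)
Trace ⟨ba⟩ through P, begin at {m0}:
  [1] b ⇒ {m1}
  [2] a ⇒ {m2}
  ✓ P
Trace ⟨ba⟩ through Q, begin at {n0}:
  [1] b ⇒ {n1}
  [2] a ⇒ ∅  — Q cannot continue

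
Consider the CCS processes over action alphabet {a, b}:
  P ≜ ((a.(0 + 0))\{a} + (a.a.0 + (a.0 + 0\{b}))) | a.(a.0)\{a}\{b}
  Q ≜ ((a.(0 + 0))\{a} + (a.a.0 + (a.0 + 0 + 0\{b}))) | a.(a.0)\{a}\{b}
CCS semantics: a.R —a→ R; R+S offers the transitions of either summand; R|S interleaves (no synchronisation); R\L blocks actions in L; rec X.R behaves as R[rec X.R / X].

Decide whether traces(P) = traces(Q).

LTS(P): 6 reachable states
  u0 = ((a.(0 + 0))\{a} + (a.a.0 + (a.0 + 0\{b}))) | a.(a.0)\{a}\{b} ⊢ --a--▸ u1, --a--▸ u2, --a--▸ u3
  u1 = ((a.(0 + 0))\{a} + (a.a.0 + (a.0 + 0\{b}))) | (a.0)\{a}\{b} ⊢ --a--▸ u4, --a--▸ u5
  u2 = 0 | a.(a.0)\{a}\{b} ⊢ --a--▸ u4
  u3 = a.0 | a.(a.0)\{a}\{b} ⊢ --a--▸ u2, --a--▸ u5
  u4 = 0 | (a.0)\{a}\{b} ⊢ stopped
  u5 = a.0 | (a.0)\{a}\{b} ⊢ --a--▸ u4
LTS(Q): 6 reachable states
  v0 = ((a.(0 + 0))\{a} + (a.a.0 + (a.0 + 0 + 0\{b}))) | a.(a.0)\{a}\{b} ⊢ --a--▸ v1, --a--▸ v2, --a--▸ v3
  v1 = ((a.(0 + 0))\{a} + (a.a.0 + (a.0 + 0 + 0\{b}))) | (a.0)\{a}\{b} ⊢ --a--▸ v4, --a--▸ v5
  v2 = 0 | a.(a.0)\{a}\{b} ⊢ --a--▸ v4
  v3 = a.0 | a.(a.0)\{a}\{b} ⊢ --a--▸ v2, --a--▸ v5
  v4 = 0 | (a.0)\{a}\{b} ⊢ stopped
  v5 = a.0 | (a.0)\{a}\{b} ⊢ --a--▸ v4
Bisimilarity quotient blocks:
  B0 = {u0, v0}
  B1 = {u3, v3}
  B2 = {u2, u5, v2, v5}
  B3 = {u4, v4}
  B4 = {u1, v1}
u0 ∈ B0, v0 ∈ B0 → same block
Bisimilar ⇒ trace-equivalent.

traces(P) = traces(Q)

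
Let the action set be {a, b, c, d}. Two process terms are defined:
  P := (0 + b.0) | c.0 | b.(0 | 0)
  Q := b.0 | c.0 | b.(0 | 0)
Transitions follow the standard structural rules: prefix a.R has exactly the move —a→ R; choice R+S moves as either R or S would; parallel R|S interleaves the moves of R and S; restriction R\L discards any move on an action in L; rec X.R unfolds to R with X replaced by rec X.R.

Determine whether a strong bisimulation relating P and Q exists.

P ~ Q

P's transition system — 8 states:
  u0 = (0 + b.0) | c.0 | b.(0 | 0) ⊢ -b-> u1, -b-> u2, -c-> u3
  u1 = (0 + b.0) | c.0 | (0 | 0) ⊢ -b-> u4, -c-> u5
  u2 = 0 | c.0 | b.(0 | 0) ⊢ -b-> u4, -c-> u6
  u3 = (0 + b.0) | 0 | b.(0 | 0) ⊢ -b-> u5, -b-> u6
  u4 = 0 | c.0 | (0 | 0) ⊢ -c-> u7
  u5 = (0 + b.0) | 0 | (0 | 0) ⊢ -b-> u7
  u6 = 0 | 0 | b.(0 | 0) ⊢ -b-> u7
  u7 = 0 | 0 | (0 | 0) ⊢ stopped
Q's transition system — 8 states:
  v0 = b.0 | c.0 | b.(0 | 0) ⊢ -b-> v1, -b-> v2, -c-> v3
  v1 = 0 | c.0 | b.(0 | 0) ⊢ -b-> v4, -c-> v5
  v2 = b.0 | c.0 | (0 | 0) ⊢ -b-> v4, -c-> v6
  v3 = b.0 | 0 | b.(0 | 0) ⊢ -b-> v5, -b-> v6
  v4 = 0 | c.0 | (0 | 0) ⊢ -c-> v7
  v5 = 0 | 0 | b.(0 | 0) ⊢ -b-> v7
  v6 = b.0 | 0 | (0 | 0) ⊢ -b-> v7
  v7 = 0 | 0 | (0 | 0) ⊢ stopped
Bisimilarity quotient blocks:
  B0 = {u0, v0}
  B1 = {u3, v3}
  B2 = {u5, u6, v5, v6}
  B3 = {u7, v7}
  B4 = {u1, u2, v1, v2}
  B5 = {u4, v4}
u0 ∈ B0, v0 ∈ B0 → same block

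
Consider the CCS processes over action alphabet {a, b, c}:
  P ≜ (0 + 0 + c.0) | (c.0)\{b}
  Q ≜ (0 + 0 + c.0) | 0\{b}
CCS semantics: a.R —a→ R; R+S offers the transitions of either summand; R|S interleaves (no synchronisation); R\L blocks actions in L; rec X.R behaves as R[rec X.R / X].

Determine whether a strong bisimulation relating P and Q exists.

P ≁ Q

Reachable graph of P (4 states):
  u0 = (0 + 0 + c.0) | (c.0)\{b} → —c→ u1, —c→ u2
  u1 = (0 + 0 + c.0) | 0\{b} → —c→ u3
  u2 = 0 | (c.0)\{b} → —c→ u3
  u3 = 0 | 0\{b} → stopped
Reachable graph of Q (2 states):
  v0 = (0 + 0 + c.0) | 0\{b} → —c→ v1
  v1 = 0 | 0\{b} → stopped
Partition-refinement fixed point:
  B0 = {u0}
  B1 = {u1, u2, v0}
  B2 = {u3, v1}
u0 ∈ B0, v0 ∈ B1 → different blocks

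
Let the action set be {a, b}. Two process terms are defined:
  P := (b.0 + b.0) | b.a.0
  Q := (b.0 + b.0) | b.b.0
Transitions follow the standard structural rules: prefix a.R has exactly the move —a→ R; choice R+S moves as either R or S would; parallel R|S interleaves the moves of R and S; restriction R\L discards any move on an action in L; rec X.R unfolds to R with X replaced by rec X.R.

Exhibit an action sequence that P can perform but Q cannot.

LTS(P): 6 reachable states
  m0 = (b.0 + b.0) | b.a.0 ⊢ —b→ m1, —b→ m2
  m1 = (b.0 + b.0) | a.0 ⊢ —a→ m3, —b→ m4
  m2 = 0 | b.a.0 ⊢ —b→ m4
  m3 = (b.0 + b.0) | 0 ⊢ —b→ m5
  m4 = 0 | a.0 ⊢ —a→ m5
  m5 = 0 | 0 ⊢ stopped
LTS(Q): 6 reachable states
  n0 = (b.0 + b.0) | b.b.0 ⊢ —b→ n1, —b→ n2
  n1 = (b.0 + b.0) | b.0 ⊢ —b→ n3, —b→ n4
  n2 = 0 | b.b.0 ⊢ —b→ n4
  n3 = (b.0 + b.0) | 0 ⊢ —b→ n5
  n4 = 0 | b.0 ⊢ —b→ n5
  n5 = 0 | 0 ⊢ stopped
Trace ⟨ba⟩ through P, begin at {m0}:
  after b @ step 1: {m1, m2}
  after a @ step 2: {m3}
  — P admits the full trace.
Trace ⟨ba⟩ through Q, begin at {n0}:
  after b @ step 1: {n1, n2}
  after a @ step 2: ∅ (Q stuck)

ba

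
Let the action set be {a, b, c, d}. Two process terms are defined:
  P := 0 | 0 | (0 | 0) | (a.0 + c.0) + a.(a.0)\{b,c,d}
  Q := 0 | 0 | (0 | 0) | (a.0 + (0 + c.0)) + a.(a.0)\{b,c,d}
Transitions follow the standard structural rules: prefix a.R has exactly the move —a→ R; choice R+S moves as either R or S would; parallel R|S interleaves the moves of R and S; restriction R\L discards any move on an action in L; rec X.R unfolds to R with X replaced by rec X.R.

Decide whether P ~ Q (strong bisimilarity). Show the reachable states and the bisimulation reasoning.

P's transition system — 4 states:
  m0 = 0 | 0 | (0 | 0) | (a.0 + c.0) + a.(a.0)\{b,c,d} has moves ··a··> m1, ··a··> m2, ··c··> m2
  m1 = (a.0)\{b,c,d} has moves ··a··> m3
  m2 = 0 | 0 | (0 | 0) | 0 has moves (no moves)
  m3 = 0\{b,c,d} has moves (no moves)
Q's transition system — 4 states:
  n0 = 0 | 0 | (0 | 0) | (a.0 + (0 + c.0)) + a.(a.0)\{b,c,d} has moves ··a··> n1, ··a··> n2, ··c··> n2
  n1 = (a.0)\{b,c,d} has moves ··a··> n3
  n2 = 0 | 0 | (0 | 0) | 0 has moves (no moves)
  n3 = 0\{b,c,d} has moves (no moves)
Coarsest stable partition (strong bisimilarity classes):
  B0 = {m0, n0}
  B1 = {m2, m3, n2, n3}
  B2 = {m1, n1}
m0 ∈ B0, n0 ∈ B0 → same block

YES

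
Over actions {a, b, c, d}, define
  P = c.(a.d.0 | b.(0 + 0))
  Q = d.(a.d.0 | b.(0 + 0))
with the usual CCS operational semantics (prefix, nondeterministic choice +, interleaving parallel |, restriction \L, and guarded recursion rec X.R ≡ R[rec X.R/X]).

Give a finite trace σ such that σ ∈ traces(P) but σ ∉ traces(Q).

P's transition system — 7 states:
  u0 = c.(a.d.0 | b.(0 + 0)) has moves ··c··> u1
  u1 = a.d.0 | b.(0 + 0) has moves ··a··> u2, ··b··> u3
  u2 = d.0 | b.(0 + 0) has moves ··b··> u4, ··d··> u5
  u3 = a.d.0 | (0 + 0) has moves ··a··> u4
  u4 = d.0 | (0 + 0) has moves ··d··> u6
  u5 = 0 | b.(0 + 0) has moves ··b··> u6
  u6 = 0 | (0 + 0) has moves deadlocked
Q's transition system — 7 states:
  v0 = d.(a.d.0 | b.(0 + 0)) has moves ··d··> v1
  v1 = a.d.0 | b.(0 + 0) has moves ··a··> v2, ··b··> v3
  v2 = d.0 | b.(0 + 0) has moves ··b··> v4, ··d··> v5
  v3 = a.d.0 | (0 + 0) has moves ··a··> v4
  v4 = d.0 | (0 + 0) has moves ··d··> v6
  v5 = 0 | b.(0 + 0) has moves ··b··> v6
  v6 = 0 | (0 + 0) has moves deadlocked
Run σ = ⟨c⟩ on P: start {u0}
  [1] c ⇒ {u1}
  — P admits the full trace.
Run σ = ⟨c⟩ on Q: start {v0}
  [1] c ⇒ ∅ (Q stuck)

c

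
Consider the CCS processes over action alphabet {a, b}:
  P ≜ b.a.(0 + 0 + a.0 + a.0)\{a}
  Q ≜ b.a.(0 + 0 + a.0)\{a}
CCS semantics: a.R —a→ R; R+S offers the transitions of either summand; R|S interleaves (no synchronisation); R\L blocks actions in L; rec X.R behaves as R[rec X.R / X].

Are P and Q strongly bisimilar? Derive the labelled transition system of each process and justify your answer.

P ~ Q

Reachable graph of P (3 states):
  p0 = b.a.(0 + 0 + a.0 + a.0)\{a} :: —b→ p1
  p1 = a.(0 + 0 + a.0 + a.0)\{a} :: —a→ p2
  p2 = (0 + 0 + a.0 + a.0)\{a} :: stopped
Reachable graph of Q (3 states):
  q0 = b.a.(0 + 0 + a.0)\{a} :: —b→ q1
  q1 = a.(0 + 0 + a.0)\{a} :: —a→ q2
  q2 = (0 + 0 + a.0)\{a} :: stopped
Bisimilarity quotient blocks:
  B0 = {p0, q0}
  B1 = {p1, q1}
  B2 = {p2, q2}
p0 ∈ B0, q0 ∈ B0 → same block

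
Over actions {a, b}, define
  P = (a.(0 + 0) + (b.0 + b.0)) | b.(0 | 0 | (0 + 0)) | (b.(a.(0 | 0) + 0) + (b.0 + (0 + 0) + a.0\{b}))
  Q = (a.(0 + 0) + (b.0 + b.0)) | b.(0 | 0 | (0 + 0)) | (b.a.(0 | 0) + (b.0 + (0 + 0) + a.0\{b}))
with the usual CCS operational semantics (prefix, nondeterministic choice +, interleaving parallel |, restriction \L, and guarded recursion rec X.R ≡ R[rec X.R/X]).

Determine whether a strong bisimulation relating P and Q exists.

P's transition system — 30 states:
  p0 = (a.(0 + 0) + (b.0 + b.0)) | b.(0 | 0 | (0 + 0)) | (b.(a.(0 | 0) + 0) + (b.0 + (0 + 0) + a.0\{b})) | =a=> p1, =a=> p2, =b=> p3, =b=> p4, =b=> p5, =b=> p6
  p1 = (0 + 0) | b.(0 | 0 | (0 + 0)) | (b.(a.(0 | 0) + 0) + (b.0 + (0 + 0) + a.0\{b})) | =a=> p7, =b=> p10, =b=> p8, =b=> p9
  p2 = (a.(0 + 0) + (b.0 + b.0)) | b.(0 | 0 | (0 + 0)) | 0\{b} | =a=> p7, =b=> p11, =b=> p12
  p3 = (a.(0 + 0) + (b.0 + b.0)) | (0 | 0 | (0 + 0)) | (b.(a.(0 | 0) + 0) + (b.0 + (0 + 0) + a.0\{b})) | =a=> p11, =a=> p8, =b=> p13, =b=> p14, =b=> p15
  p4 = (a.(0 + 0) + (b.0 + b.0)) | b.(0 | 0 | (0 + 0)) | (a.(0 | 0) + 0) | =a=> p16, =a=> p9, =b=> p13, =b=> p17
  p5 = (a.(0 + 0) + (b.0 + b.0)) | b.(0 | 0 | (0 + 0)) | 0 | =a=> p10, =b=> p14, =b=> p18
  p6 = 0 | b.(0 | 0 | (0 + 0)) | (b.(a.(0 | 0) + 0) + (b.0 + (0 + 0) + a.0\{b})) | =a=> p12, =b=> p15, =b=> p17, =b=> p18
  p7 = (0 + 0) | b.(0 | 0 | (0 + 0)) | 0\{b} | =b=> p19
  p8 = (0 + 0) | (0 | 0 | (0 + 0)) | (b.(a.(0 | 0) + 0) + (b.0 + (0 + 0) + a.0\{b})) | =a=> p19, =b=> p20, =b=> p21
  p9 = (0 + 0) | b.(0 | 0 | (0 + 0)) | (a.(0 | 0) + 0) | =a=> p22, =b=> p20
  p10 = (0 + 0) | b.(0 | 0 | (0 + 0)) | 0 | =b=> p21
  p11 = (a.(0 + 0) + (b.0 + b.0)) | (0 | 0 | (0 + 0)) | 0\{b} | =a=> p19, =b=> p23
  p12 = 0 | b.(0 | 0 | (0 + 0)) | 0\{b} | =b=> p23
  p13 = (a.(0 + 0) + (b.0 + b.0)) | (0 | 0 | (0 + 0)) | (a.(0 | 0) + 0) | =a=> p20, =a=> p24, =b=> p25
  p14 = (a.(0 + 0) + (b.0 + b.0)) | (0 | 0 | (0 + 0)) | 0 | =a=> p21, =b=> p26
  p15 = 0 | (0 | 0 | (0 + 0)) | (b.(a.(0 | 0) + 0) + (b.0 + (0 + 0) + a.0\{b})) | =a=> p23, =b=> p25, =b=> p26
  p16 = (a.(0 + 0) + (b.0 + b.0)) | b.(0 | 0 | (0 + 0)) | (0 | 0) | =a=> p22, =b=> p24, =b=> p27
  p17 = 0 | b.(0 | 0 | (0 + 0)) | (a.(0 | 0) + 0) | =a=> p27, =b=> p25
  p18 = 0 | b.(0 | 0 | (0 + 0)) | 0 | =b=> p26
  p19 = (0 + 0) | (0 | 0 | (0 + 0)) | 0\{b} | ∅
  p20 = (0 + 0) | (0 | 0 | (0 + 0)) | (a.(0 | 0) + 0) | =a=> p28
  p21 = (0 + 0) | (0 | 0 | (0 + 0)) | 0 | ∅
  p22 = (0 + 0) | b.(0 | 0 | (0 + 0)) | (0 | 0) | =b=> p28
  p23 = 0 | (0 | 0 | (0 + 0)) | 0\{b} | ∅
  p24 = (a.(0 + 0) + (b.0 + b.0)) | (0 | 0 | (0 + 0)) | (0 | 0) | =a=> p28, =b=> p29
  p25 = 0 | (0 | 0 | (0 + 0)) | (a.(0 | 0) + 0) | =a=> p29
  p26 = 0 | (0 | 0 | (0 + 0)) | 0 | ∅
  p27 = 0 | b.(0 | 0 | (0 + 0)) | (0 | 0) | =b=> p29
  p28 = (0 + 0) | (0 | 0 | (0 + 0)) | (0 | 0) | ∅
  p29 = 0 | (0 | 0 | (0 + 0)) | (0 | 0) | ∅
Q's transition system — 30 states:
  q0 = (a.(0 + 0) + (b.0 + b.0)) | b.(0 | 0 | (0 + 0)) | (b.a.(0 | 0) + (b.0 + (0 + 0) + a.0\{b})) | =a=> q1, =a=> q2, =b=> q3, =b=> q4, =b=> q5, =b=> q6
  q1 = (0 + 0) | b.(0 | 0 | (0 + 0)) | (b.a.(0 | 0) + (b.0 + (0 + 0) + a.0\{b})) | =a=> q7, =b=> q10, =b=> q8, =b=> q9
  q2 = (a.(0 + 0) + (b.0 + b.0)) | b.(0 | 0 | (0 + 0)) | 0\{b} | =a=> q7, =b=> q11, =b=> q12
  q3 = (a.(0 + 0) + (b.0 + b.0)) | (0 | 0 | (0 + 0)) | (b.a.(0 | 0) + (b.0 + (0 + 0) + a.0\{b})) | =a=> q11, =a=> q8, =b=> q13, =b=> q14, =b=> q15
  q4 = (a.(0 + 0) + (b.0 + b.0)) | b.(0 | 0 | (0 + 0)) | 0 | =a=> q9, =b=> q13, =b=> q16
  q5 = (a.(0 + 0) + (b.0 + b.0)) | b.(0 | 0 | (0 + 0)) | a.(0 | 0) | =a=> q10, =a=> q17, =b=> q14, =b=> q18
  q6 = 0 | b.(0 | 0 | (0 + 0)) | (b.a.(0 | 0) + (b.0 + (0 + 0) + a.0\{b})) | =a=> q12, =b=> q15, =b=> q16, =b=> q18
  q7 = (0 + 0) | b.(0 | 0 | (0 + 0)) | 0\{b} | =b=> q19
  q8 = (0 + 0) | (0 | 0 | (0 + 0)) | (b.a.(0 | 0) + (b.0 + (0 + 0) + a.0\{b})) | =a=> q19, =b=> q20, =b=> q21
  q9 = (0 + 0) | b.(0 | 0 | (0 + 0)) | 0 | =b=> q20
  q10 = (0 + 0) | b.(0 | 0 | (0 + 0)) | a.(0 | 0) | =a=> q22, =b=> q21
  q11 = (a.(0 + 0) + (b.0 + b.0)) | (0 | 0 | (0 + 0)) | 0\{b} | =a=> q19, =b=> q23
  q12 = 0 | b.(0 | 0 | (0 + 0)) | 0\{b} | =b=> q23
  q13 = (a.(0 + 0) + (b.0 + b.0)) | (0 | 0 | (0 + 0)) | 0 | =a=> q20, =b=> q24
  q14 = (a.(0 + 0) + (b.0 + b.0)) | (0 | 0 | (0 + 0)) | a.(0 | 0) | =a=> q21, =a=> q25, =b=> q26
  q15 = 0 | (0 | 0 | (0 + 0)) | (b.a.(0 | 0) + (b.0 + (0 + 0) + a.0\{b})) | =a=> q23, =b=> q24, =b=> q26
  q16 = 0 | b.(0 | 0 | (0 + 0)) | 0 | =b=> q24
  q17 = (a.(0 + 0) + (b.0 + b.0)) | b.(0 | 0 | (0 + 0)) | (0 | 0) | =a=> q22, =b=> q25, =b=> q27
  q18 = 0 | b.(0 | 0 | (0 + 0)) | a.(0 | 0) | =a=> q27, =b=> q26
  q19 = (0 + 0) | (0 | 0 | (0 + 0)) | 0\{b} | ∅
  q20 = (0 + 0) | (0 | 0 | (0 + 0)) | 0 | ∅
  q21 = (0 + 0) | (0 | 0 | (0 + 0)) | a.(0 | 0) | =a=> q28
  q22 = (0 + 0) | b.(0 | 0 | (0 + 0)) | (0 | 0) | =b=> q28
  q23 = 0 | (0 | 0 | (0 + 0)) | 0\{b} | ∅
  q24 = 0 | (0 | 0 | (0 + 0)) | 0 | ∅
  q25 = (a.(0 + 0) + (b.0 + b.0)) | (0 | 0 | (0 + 0)) | (0 | 0) | =a=> q28, =b=> q29
  q26 = 0 | (0 | 0 | (0 + 0)) | a.(0 | 0) | =a=> q29
  q27 = 0 | b.(0 | 0 | (0 + 0)) | (0 | 0) | =b=> q29
  q28 = (0 + 0) | (0 | 0 | (0 + 0)) | (0 | 0) | ∅
  q29 = 0 | (0 | 0 | (0 + 0)) | (0 | 0) | ∅
Coarsest stable partition (strong bisimilarity classes):
  B0 = {p0, q0}
  B1 = {p1, p6, q1, q6}
  B2 = {p15, p8, q15, q8}
  B3 = {p19, p21, p23, p26, p28, p29, q19, q20, q23, q24, q28, q29}
  B4 = {p20, p25, q21, q26}
  B5 = {p10, p12, p18, p22, p27, p7, q12, q16, q22, q27, q7, q9}
  B6 = {p17, p9, q10, q18}
  B7 = {p3, q3}
  B8 = {p11, p14, p24, q11, q13, q25}
  B9 = {p13, q14}
  B10 = {p4, q5}
  B11 = {p16, p2, p5, q17, q2, q4}
p0 ∈ B0, q0 ∈ B0 → same block

bisimilar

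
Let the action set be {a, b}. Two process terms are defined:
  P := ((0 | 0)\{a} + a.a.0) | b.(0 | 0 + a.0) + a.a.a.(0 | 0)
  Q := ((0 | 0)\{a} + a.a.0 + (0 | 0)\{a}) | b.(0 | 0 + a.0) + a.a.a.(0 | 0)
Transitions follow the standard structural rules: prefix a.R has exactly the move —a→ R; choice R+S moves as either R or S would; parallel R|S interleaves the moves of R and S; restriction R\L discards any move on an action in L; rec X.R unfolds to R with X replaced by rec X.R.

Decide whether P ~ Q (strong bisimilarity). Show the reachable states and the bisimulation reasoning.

Reachable graph of P (11 states):
  s0 = ((0 | 0)\{a} + a.a.0) | b.(0 | 0 + a.0) + a.a.a.(0 | 0) has moves ··a··> s1, ··a··> s2, ··b··> s3
  s1 = a.0 | b.(0 | 0 + a.0) has moves ··a··> s4, ··b··> s5
  s2 = a.a.(0 | 0) has moves ··a··> s6
  s3 = ((0 | 0)\{a} + a.a.0) | (0 | 0 + a.0) has moves ··a··> s5, ··a··> s7
  s4 = 0 | b.(0 | 0 + a.0) has moves ··b··> s8
  s5 = a.0 | (0 | 0 + a.0) has moves ··a··> s8, ··a··> s9
  s6 = a.(0 | 0) has moves ··a··> s10
  s7 = ((0 | 0)\{a} + a.a.0) | 0 has moves ··a··> s9
  s8 = 0 | (0 | 0 + a.0) has moves ··a··> s10
  s9 = a.0 | 0 has moves ··a··> s10
  s10 = 0 | 0 has moves stopped
Reachable graph of Q (11 states):
  t0 = ((0 | 0)\{a} + a.a.0 + (0 | 0)\{a}) | b.(0 | 0 + a.0) + a.a.a.(0 | 0) has moves ··a··> t1, ··a··> t2, ··b··> t3
  t1 = a.0 | b.(0 | 0 + a.0) has moves ··a··> t4, ··b··> t5
  t2 = a.a.(0 | 0) has moves ··a··> t6
  t3 = ((0 | 0)\{a} + a.a.0 + (0 | 0)\{a}) | (0 | 0 + a.0) has moves ··a··> t5, ··a··> t7
  t4 = 0 | b.(0 | 0 + a.0) has moves ··b··> t8
  t5 = a.0 | (0 | 0 + a.0) has moves ··a··> t8, ··a··> t9
  t6 = a.(0 | 0) has moves ··a··> t10
  t7 = ((0 | 0)\{a} + a.a.0 + (0 | 0)\{a}) | 0 has moves ··a··> t9
  t8 = 0 | (0 | 0 + a.0) has moves ··a··> t10
  t9 = a.0 | 0 has moves ··a··> t10
  t10 = 0 | 0 has moves stopped
Bisimilarity quotient blocks:
  B0 = {s0, t0}
  B1 = {s3, t3}
  B2 = {s2, s5, s7, t2, t5, t7}
  B3 = {s6, s8, s9, t6, t8, t9}
  B4 = {s10, t10}
  B5 = {s1, t1}
  B6 = {s4, t4}
s0 ∈ B0, t0 ∈ B0 → same block

bisimilar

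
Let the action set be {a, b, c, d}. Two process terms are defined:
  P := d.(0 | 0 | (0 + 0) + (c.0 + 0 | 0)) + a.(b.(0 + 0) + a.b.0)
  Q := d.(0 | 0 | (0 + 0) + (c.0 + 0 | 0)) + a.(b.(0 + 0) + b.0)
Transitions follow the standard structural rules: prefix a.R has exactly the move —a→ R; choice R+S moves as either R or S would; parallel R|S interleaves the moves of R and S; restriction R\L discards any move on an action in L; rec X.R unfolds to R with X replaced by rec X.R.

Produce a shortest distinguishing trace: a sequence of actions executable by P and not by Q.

aa

LTS(P): 6 reachable states
  u0 = d.(0 | 0 | (0 + 0) + (c.0 + 0 | 0)) + a.(b.(0 + 0) + a.b.0) → --a--▸ u1, --d--▸ u2
  u1 = b.(0 + 0) + a.b.0 → --a--▸ u3, --b--▸ u4
  u2 = 0 | 0 | (0 + 0) + (c.0 + 0 | 0) → --c--▸ u5
  u3 = b.0 → --b--▸ u5
  u4 = 0 + 0 → (no moves)
  u5 = 0 → (no moves)
LTS(Q): 5 reachable states
  v0 = d.(0 | 0 | (0 + 0) + (c.0 + 0 | 0)) + a.(b.(0 + 0) + b.0) → --a--▸ v1, --d--▸ v2
  v1 = b.(0 + 0) + b.0 → --b--▸ v3, --b--▸ v4
  v2 = 0 | 0 | (0 + 0) + (c.0 + 0 | 0) → --c--▸ v3
  v3 = 0 → (no moves)
  v4 = 0 + 0 → (no moves)
Executing aa from P (initial set {u0}):
  [1] a ⇒ {u1}
  [2] a ⇒ {u3}
  — P admits the full trace.
Executing aa from Q (initial set {v0}):
  [1] a ⇒ {v1}
  [2] a ⇒ no successor for Q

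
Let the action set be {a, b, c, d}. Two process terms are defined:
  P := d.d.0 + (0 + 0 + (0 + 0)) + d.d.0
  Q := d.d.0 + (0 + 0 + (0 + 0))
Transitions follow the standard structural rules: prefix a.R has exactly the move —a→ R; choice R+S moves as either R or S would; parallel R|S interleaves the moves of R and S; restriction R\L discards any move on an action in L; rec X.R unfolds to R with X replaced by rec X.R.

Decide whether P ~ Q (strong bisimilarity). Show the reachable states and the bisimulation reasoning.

P's transition system — 3 states:
  s0 = d.d.0 + (0 + 0 + (0 + 0)) + d.d.0 :: -d-> s1
  s1 = d.0 :: -d-> s2
  s2 = 0 :: ·
Q's transition system — 3 states:
  t0 = d.d.0 + (0 + 0 + (0 + 0)) :: -d-> t1
  t1 = d.0 :: -d-> t2
  t2 = 0 :: ·
Bisimilarity quotient blocks:
  B0 = {s0, t0}
  B1 = {s1, t1}
  B2 = {s2, t2}
s0 ∈ B0, t0 ∈ B0 → same block

bisimilar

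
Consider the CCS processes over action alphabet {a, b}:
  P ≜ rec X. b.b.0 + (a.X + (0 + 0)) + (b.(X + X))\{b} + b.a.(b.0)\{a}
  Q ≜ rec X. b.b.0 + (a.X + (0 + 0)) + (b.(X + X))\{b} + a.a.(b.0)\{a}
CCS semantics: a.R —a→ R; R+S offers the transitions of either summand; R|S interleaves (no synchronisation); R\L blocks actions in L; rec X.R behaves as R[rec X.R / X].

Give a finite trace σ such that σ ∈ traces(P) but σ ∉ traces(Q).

P's transition system — 6 states:
  s0 = rec X. b.b.0 + (a.X + (0 + 0)) + (b.(X + X))\{b} + b.a.(b.0)\{a} has moves =a=> s0, =b=> s1, =b=> s2
  s1 = a.(b.0)\{a} has moves =a=> s3
  s2 = b.0 has moves =b=> s4
  s3 = (b.0)\{a} has moves =b=> s5
  s4 = 0 has moves (no moves)
  s5 = 0\{a} has moves (no moves)
Q's transition system — 6 states:
  t0 = rec X. b.b.0 + (a.X + (0 + 0)) + (b.(X + X))\{b} + a.a.(b.0)\{a} has moves =a=> t0, =a=> t1, =b=> t2
  t1 = a.(b.0)\{a} has moves =a=> t3
  t2 = b.0 has moves =b=> t4
  t3 = (b.0)\{a} has moves =b=> t5
  t4 = 0 has moves (no moves)
  t5 = 0\{a} has moves (no moves)
Run σ = ⟨ba⟩ on P: start {s0}
  [1] b ⇒ {s1, s2}
  [2] a ⇒ {s3}
  ✓ P
Run σ = ⟨ba⟩ on Q: start {t0}
  [1] b ⇒ {t2}
  [2] a ⇒ ∅  — Q cannot continue

ba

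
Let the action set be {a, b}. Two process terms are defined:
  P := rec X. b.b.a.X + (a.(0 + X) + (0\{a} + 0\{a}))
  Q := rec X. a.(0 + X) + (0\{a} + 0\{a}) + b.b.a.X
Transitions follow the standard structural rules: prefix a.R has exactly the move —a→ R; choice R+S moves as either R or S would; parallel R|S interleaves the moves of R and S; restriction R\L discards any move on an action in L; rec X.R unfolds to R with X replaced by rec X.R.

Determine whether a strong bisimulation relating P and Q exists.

P ~ Q

P's transition system — 4 states:
  u0 = rec X. b.b.a.X + (a.(0 + X) + (0\{a} + 0\{a})) ⊢ =a=> u1, =b=> u2
  u1 = 0 + (rec X. b.b.a.X + (a.(0 + X) + (0\{a} + 0\{a}))) ⊢ =a=> u1, =b=> u2
  u2 = b.a.(rec X. b.b.a.X + (a.(0 + X) + (0\{a} + 0\{a}))) ⊢ =b=> u3
  u3 = a.(rec X. b.b.a.X + (a.(0 + X) + (0\{a} + 0\{a}))) ⊢ =a=> u0
Q's transition system — 4 states:
  v0 = rec X. a.(0 + X) + (0\{a} + 0\{a}) + b.b.a.X ⊢ =a=> v1, =b=> v2
  v1 = 0 + (rec X. a.(0 + X) + (0\{a} + 0\{a}) + b.b.a.X) ⊢ =a=> v1, =b=> v2
  v2 = b.a.(rec X. a.(0 + X) + (0\{a} + 0\{a}) + b.b.a.X) ⊢ =b=> v3
  v3 = a.(rec X. a.(0 + X) + (0\{a} + 0\{a}) + b.b.a.X) ⊢ =a=> v0
Bisimilarity quotient blocks:
  B0 = {u0, u1, v0, v1}
  B1 = {u2, v2}
  B2 = {u3, v3}
u0 ∈ B0, v0 ∈ B0 → same block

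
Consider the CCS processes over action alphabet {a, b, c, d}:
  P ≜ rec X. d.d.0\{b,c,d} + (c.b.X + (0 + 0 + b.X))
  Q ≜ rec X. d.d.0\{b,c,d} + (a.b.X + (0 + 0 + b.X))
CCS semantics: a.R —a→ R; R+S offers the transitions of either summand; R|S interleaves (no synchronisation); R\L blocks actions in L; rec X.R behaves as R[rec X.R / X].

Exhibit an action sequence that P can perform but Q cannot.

LTS(P): 4 reachable states
  p0 = rec X. d.d.0\{b,c,d} + (c.b.X + (0 + 0 + b.X)) has moves --b--▸ p0, --c--▸ p1, --d--▸ p2
  p1 = b.(rec X. d.d.0\{b,c,d} + (c.b.X + (0 + 0 + b.X))) has moves --b--▸ p0
  p2 = d.0\{b,c,d} has moves --d--▸ p3
  p3 = 0\{b,c,d} has moves ·
LTS(Q): 4 reachable states
  q0 = rec X. d.d.0\{b,c,d} + (a.b.X + (0 + 0 + b.X)) has moves --a--▸ q1, --b--▸ q0, --d--▸ q2
  q1 = b.(rec X. d.d.0\{b,c,d} + (a.b.X + (0 + 0 + b.X))) has moves --b--▸ q0
  q2 = d.0\{b,c,d} has moves --d--▸ q3
  q3 = 0\{b,c,d} has moves ·
Trace ⟨c⟩ through P, begin at {p0}:
  step 1 (c): {p1}
  — P admits the full trace.
Trace ⟨c⟩ through Q, begin at {q0}:
  step 1 (c): ∅ (Q stuck)

c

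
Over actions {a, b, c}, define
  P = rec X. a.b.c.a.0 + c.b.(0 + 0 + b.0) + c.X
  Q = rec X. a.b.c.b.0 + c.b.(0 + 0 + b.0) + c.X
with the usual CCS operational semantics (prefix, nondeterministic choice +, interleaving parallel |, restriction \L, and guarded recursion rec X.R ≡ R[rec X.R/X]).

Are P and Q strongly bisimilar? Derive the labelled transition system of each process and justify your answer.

not bisimilar

P's transition system — 7 states:
  m0 = rec X. a.b.c.a.0 + c.b.(0 + 0 + b.0) + c.X has moves ··a··> m1, ··c··> m0, ··c··> m2
  m1 = b.c.a.0 has moves ··b··> m3
  m2 = b.(0 + 0 + b.0) has moves ··b··> m4
  m3 = c.a.0 has moves ··c··> m5
  m4 = 0 + 0 + b.0 has moves ··b··> m6
  m5 = a.0 has moves ··a··> m6
  m6 = 0 has moves (no moves)
Q's transition system — 7 states:
  n0 = rec X. a.b.c.b.0 + c.b.(0 + 0 + b.0) + c.X has moves ··a··> n1, ··c··> n0, ··c··> n2
  n1 = b.c.b.0 has moves ··b··> n3
  n2 = b.(0 + 0 + b.0) has moves ··b··> n4
  n3 = c.b.0 has moves ··c··> n5
  n4 = 0 + 0 + b.0 has moves ··b··> n6
  n5 = b.0 has moves ··b··> n6
  n6 = 0 has moves (no moves)
Partition-refinement fixed point:
  B0 = {m0}
  B1 = {m2, n2}
  B2 = {m4, n4, n5}
  B3 = {m6, n6}
  B4 = {m1}
  B5 = {m3}
  B6 = {m5}
  B7 = {n0}
  B8 = {n1}
  B9 = {n3}
m0 ∈ B0, n0 ∈ B7 → different blocks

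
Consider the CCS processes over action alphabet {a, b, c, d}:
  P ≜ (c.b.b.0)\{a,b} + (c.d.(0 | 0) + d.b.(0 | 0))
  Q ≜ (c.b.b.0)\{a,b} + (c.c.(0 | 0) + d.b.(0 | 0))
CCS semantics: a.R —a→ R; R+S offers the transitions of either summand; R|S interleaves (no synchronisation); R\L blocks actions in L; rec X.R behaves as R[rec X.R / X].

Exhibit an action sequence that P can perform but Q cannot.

cd

P's transition system — 5 states:
  m0 = (c.b.b.0)\{a,b} + (c.d.(0 | 0) + d.b.(0 | 0)) | --c--▸ m1, --c--▸ m2, --d--▸ m3
  m1 = (b.b.0)\{a,b} | ∅
  m2 = d.(0 | 0) | --d--▸ m4
  m3 = b.(0 | 0) | --b--▸ m4
  m4 = 0 | 0 | ∅
Q's transition system — 5 states:
  n0 = (c.b.b.0)\{a,b} + (c.c.(0 | 0) + d.b.(0 | 0)) | --c--▸ n1, --c--▸ n2, --d--▸ n3
  n1 = (b.b.0)\{a,b} | ∅
  n2 = c.(0 | 0) | --c--▸ n4
  n3 = b.(0 | 0) | --b--▸ n4
  n4 = 0 | 0 | ∅
Executing cd from P (initial set {m0}):
  step 1 (c): {m1, m2}
  step 2 (d): {m4}
  — P admits the full trace.
Executing cd from Q (initial set {n0}):
  step 1 (c): {n1, n2}
  step 2 (d): ∅ (Q stuck)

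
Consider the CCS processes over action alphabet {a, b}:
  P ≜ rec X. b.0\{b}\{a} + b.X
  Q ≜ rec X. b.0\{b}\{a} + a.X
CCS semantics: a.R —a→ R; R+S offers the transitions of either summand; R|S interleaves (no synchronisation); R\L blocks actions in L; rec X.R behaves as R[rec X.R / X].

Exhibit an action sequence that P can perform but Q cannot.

P's transition system — 2 states:
  s0 = rec X. b.0\{b}\{a} + b.X has moves =b=> s0, =b=> s1
  s1 = 0\{b}\{a} has moves (no moves)
Q's transition system — 2 states:
  t0 = rec X. b.0\{b}\{a} + a.X has moves =a=> t0, =b=> t1
  t1 = 0\{b}\{a} has moves (no moves)
Executing bb from P (initial set {s0}):
  after b @ step 1: {s0, s1}
  after b @ step 2: {s0, s1}
  P completes σ.
Executing bb from Q (initial set {t0}):
  after b @ step 1: {t1}
  after b @ step 2: no successor for Q

bb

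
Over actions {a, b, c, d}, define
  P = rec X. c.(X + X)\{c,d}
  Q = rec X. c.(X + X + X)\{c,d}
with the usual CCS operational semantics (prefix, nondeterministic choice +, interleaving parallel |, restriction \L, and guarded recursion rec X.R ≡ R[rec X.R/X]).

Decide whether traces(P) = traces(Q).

traces(P) = traces(Q)

P's transition system — 2 states:
  s0 = rec X. c.(X + X)\{c,d} → ··c··> s1
  s1 = ((rec X. c.(X + X)\{c,d}) + (rec X. c.(X + X)\{c,d}))\{c,d} → ∅
Q's transition system — 2 states:
  t0 = rec X. c.(X + X + X)\{c,d} → ··c··> t1
  t1 = ((rec X. c.(X + X + X)\{c,d}) + (rec X. c.(X + X + X)\{c,d}) + (rec X. c.(X + X + X)\{c,d}))\{c,d} → ∅
Coarsest stable partition (strong bisimilarity classes):
  B0 = {s0, t0}
  B1 = {s1, t1}
s0 ∈ B0, t0 ∈ B0 → same block
Bisimilar ⇒ trace-equivalent.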